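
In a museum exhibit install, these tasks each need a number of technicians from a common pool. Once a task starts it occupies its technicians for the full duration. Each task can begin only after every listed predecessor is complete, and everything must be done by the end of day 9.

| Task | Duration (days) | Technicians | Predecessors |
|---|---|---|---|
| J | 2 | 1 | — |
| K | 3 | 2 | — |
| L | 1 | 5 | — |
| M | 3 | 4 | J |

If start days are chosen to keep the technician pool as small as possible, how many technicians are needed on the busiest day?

5

Early-start (J@1, K@1, L@1, M@3) gives peak 8: d1:8  d2:3  d3:6  d4:4  d5:4  d6:0  d7:0  d8:0  d9:0.
Shift L→4, M→5.
Schedule J@1, K@1, L@4, M@5: d1:3  d2:3  d3:2  d4:5  d5:4  d6:4  d7:4  d8:0  d9:0 — peak 5.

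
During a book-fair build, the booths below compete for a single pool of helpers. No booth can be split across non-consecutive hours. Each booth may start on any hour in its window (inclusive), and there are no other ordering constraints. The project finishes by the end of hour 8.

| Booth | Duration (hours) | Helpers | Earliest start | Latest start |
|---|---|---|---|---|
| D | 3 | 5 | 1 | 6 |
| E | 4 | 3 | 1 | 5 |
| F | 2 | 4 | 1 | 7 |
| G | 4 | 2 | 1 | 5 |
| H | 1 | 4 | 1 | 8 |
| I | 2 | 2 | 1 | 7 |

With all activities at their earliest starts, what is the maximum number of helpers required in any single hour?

20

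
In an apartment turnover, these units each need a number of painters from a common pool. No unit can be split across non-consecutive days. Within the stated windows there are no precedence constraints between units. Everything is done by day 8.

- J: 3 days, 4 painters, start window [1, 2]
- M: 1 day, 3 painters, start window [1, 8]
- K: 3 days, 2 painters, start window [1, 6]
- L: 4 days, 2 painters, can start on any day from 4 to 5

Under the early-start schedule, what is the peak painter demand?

9

Early-start schedule: J@1, M@1, K@1, L@4.
Load per day: day 1: 9, day 2: 6, day 3: 6, day 4: 2, day 5: 2, day 6: 2, day 7: 2, day 8: 0.
Peak is 9.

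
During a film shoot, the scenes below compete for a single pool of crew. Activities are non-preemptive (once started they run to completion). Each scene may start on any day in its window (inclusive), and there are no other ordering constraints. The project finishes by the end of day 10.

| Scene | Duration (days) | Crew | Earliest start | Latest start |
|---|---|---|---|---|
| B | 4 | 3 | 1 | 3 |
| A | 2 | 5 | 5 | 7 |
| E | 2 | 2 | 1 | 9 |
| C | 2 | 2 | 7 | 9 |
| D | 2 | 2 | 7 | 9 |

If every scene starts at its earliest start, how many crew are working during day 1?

5

At early start, day 1 has: B, E.
Demand: 3 + 2 = 5.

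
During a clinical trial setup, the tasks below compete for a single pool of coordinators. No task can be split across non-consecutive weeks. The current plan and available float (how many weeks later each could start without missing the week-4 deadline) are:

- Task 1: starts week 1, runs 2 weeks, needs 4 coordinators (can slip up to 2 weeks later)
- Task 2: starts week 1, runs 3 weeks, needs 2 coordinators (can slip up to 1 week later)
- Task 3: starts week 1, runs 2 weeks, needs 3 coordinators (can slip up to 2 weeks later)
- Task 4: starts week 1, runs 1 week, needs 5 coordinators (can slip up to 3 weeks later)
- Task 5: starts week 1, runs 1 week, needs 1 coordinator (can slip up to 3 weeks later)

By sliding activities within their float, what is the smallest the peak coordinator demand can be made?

Early-start (Task 1@1, Task 2@1, Task 3@1, Task 4@1, Task 5@1) gives peak 15: w1:15  w2:9  w3:2  w4:0.
Shift Task 3→3, Task 4→4.
Schedule Task 1@1, Task 2@1, Task 3@3, Task 4@4, Task 5@1: w1:7  w2:6  w3:5  w4:8 — peak 8.

8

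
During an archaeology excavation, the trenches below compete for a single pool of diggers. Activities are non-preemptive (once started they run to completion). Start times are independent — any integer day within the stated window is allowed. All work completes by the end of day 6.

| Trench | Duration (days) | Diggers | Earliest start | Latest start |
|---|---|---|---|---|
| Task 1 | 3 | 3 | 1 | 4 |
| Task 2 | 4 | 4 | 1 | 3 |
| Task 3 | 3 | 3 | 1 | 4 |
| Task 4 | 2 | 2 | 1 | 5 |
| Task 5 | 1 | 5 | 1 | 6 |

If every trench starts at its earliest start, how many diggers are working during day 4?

At early start, day 4 has: Task 2.
Demand: 4 = 4.

4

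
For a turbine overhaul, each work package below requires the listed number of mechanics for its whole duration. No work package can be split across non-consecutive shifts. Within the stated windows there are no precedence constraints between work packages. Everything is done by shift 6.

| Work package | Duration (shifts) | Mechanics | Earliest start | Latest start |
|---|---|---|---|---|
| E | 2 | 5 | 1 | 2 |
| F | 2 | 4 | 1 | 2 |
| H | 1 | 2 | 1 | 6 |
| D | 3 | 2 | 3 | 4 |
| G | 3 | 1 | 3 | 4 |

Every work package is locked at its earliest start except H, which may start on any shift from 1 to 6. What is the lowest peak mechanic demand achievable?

H@1: s1:11  s2:9  s3:3  s4:3  s5:3  s6:0 → peak 11
H@2: s1:9  s2:11  s3:3  s4:3  s5:3  s6:0 → peak 11
H@3: s1:9  s2:9  s3:5  s4:3  s5:3  s6:0 → peak 9
H@4: s1:9  s2:9  s3:3  s4:5  s5:3  s6:0 → peak 9
H@5: s1:9  s2:9  s3:3  s4:3  s5:5  s6:0 → peak 9
H@6: s1:9  s2:9  s3:3  s4:3  s5:3  s6:2 → peak 9
Best is H@3, peak 9.

9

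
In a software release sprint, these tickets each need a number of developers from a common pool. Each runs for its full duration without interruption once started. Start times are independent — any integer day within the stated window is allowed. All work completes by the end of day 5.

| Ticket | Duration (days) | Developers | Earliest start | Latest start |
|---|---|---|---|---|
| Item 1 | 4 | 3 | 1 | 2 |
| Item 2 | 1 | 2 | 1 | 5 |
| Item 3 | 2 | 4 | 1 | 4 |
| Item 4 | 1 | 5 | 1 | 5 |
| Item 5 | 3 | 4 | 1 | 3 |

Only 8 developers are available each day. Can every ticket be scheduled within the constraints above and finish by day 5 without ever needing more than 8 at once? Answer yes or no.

no

The minimum achievable peak is 9; 8 < 9, so no feasible schedule stays within the cap.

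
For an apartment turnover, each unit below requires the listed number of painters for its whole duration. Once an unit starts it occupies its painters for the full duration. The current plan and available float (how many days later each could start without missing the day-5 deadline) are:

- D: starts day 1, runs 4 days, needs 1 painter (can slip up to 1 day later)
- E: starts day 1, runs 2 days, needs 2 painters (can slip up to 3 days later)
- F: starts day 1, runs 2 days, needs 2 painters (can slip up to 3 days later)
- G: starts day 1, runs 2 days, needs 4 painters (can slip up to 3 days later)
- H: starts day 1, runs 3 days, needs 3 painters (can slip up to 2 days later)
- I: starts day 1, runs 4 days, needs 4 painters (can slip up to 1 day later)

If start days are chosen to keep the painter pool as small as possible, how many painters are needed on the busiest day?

Early-start (D@1, E@1, F@1, G@1, H@1, I@1) gives peak 16: d1:16  d2:16  d3:8  d4:5  d5:0.
Shift F→3, H→3.
Schedule D@1, E@1, F@3, G@1, H@3, I@1: d1:11  d2:11  d3:10  d4:10  d5:3 — peak 11.

11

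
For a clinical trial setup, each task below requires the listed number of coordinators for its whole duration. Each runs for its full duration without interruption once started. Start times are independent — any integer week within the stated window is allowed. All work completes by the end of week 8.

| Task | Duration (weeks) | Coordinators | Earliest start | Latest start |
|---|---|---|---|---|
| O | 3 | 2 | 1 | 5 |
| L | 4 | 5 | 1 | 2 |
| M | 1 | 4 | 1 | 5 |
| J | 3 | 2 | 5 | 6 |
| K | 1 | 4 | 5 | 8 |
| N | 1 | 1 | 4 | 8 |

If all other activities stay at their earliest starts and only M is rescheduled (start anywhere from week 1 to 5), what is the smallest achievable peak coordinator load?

M@1: w1:11  w2:7  w3:7  w4:6  w5:6  w6:2  w7:2  w8:0 → peak 11
M@2: w1:7  w2:11  w3:7  w4:6  w5:6  w6:2  w7:2  w8:0 → peak 11
M@3: w1:7  w2:7  w3:11  w4:6  w5:6  w6:2  w7:2  w8:0 → peak 11
M@4: w1:7  w2:7  w3:7  w4:10  w5:6  w6:2  w7:2  w8:0 → peak 10
M@5: w1:7  w2:7  w3:7  w4:6  w5:10  w6:2  w7:2  w8:0 → peak 10
Best is M@4, peak 10.

10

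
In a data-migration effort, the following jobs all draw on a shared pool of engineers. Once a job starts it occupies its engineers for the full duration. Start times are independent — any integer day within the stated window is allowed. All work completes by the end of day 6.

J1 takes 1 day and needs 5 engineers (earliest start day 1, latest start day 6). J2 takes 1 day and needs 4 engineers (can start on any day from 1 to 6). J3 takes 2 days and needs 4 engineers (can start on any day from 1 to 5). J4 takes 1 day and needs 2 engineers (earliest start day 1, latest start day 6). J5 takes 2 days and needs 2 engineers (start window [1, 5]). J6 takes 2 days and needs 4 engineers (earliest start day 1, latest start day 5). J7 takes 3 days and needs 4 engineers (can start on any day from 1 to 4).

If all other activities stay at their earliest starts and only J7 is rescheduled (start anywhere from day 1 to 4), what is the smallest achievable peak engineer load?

21

J7@1: d1:25  d2:14  d3:4  d4:0  d5:0  d6:0 → peak 25
J7@2: d1:21  d2:14  d3:4  d4:4  d5:0  d6:0 → peak 21
J7@3: d1:21  d2:10  d3:4  d4:4  d5:4  d6:0 → peak 21
J7@4: d1:21  d2:10  d3:0  d4:4  d5:4  d6:4 → peak 21
Best is J7@2, peak 21.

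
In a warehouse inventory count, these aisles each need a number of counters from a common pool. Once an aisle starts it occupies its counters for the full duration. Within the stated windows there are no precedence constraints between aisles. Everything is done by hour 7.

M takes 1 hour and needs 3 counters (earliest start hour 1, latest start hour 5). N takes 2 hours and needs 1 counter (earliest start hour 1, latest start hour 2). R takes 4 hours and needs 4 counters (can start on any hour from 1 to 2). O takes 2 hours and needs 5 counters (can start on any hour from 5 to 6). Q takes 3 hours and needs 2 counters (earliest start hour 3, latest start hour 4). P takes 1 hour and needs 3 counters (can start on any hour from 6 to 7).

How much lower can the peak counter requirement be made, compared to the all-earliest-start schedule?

1

Early-start peak: h1:8  h2:5  h3:6  h4:6  h5:7  h6:8  h7:0 ⇒ 8.
Leveled (M@1, N@2, R@1, O@5, Q@3, P@7): h1:7  h2:5  h3:7  h4:6  h5:7  h6:5  h7:3 ⇒ 7.
Reduction 8 − 7 = 1.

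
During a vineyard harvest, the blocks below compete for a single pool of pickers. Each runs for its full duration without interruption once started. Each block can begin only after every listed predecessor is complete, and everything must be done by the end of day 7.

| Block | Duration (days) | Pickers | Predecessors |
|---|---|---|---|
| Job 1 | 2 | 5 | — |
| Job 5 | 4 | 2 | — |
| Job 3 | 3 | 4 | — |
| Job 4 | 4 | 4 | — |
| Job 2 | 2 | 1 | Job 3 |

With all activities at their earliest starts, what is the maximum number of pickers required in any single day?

Early-start schedule: Job 1@1, Job 5@1, Job 3@1, Job 4@1, Job 2@4.
Load per day: day 1: 15, day 2: 15, day 3: 10, day 4: 7, day 5: 1, day 6: 0, day 7: 0.
Peak is 15.

15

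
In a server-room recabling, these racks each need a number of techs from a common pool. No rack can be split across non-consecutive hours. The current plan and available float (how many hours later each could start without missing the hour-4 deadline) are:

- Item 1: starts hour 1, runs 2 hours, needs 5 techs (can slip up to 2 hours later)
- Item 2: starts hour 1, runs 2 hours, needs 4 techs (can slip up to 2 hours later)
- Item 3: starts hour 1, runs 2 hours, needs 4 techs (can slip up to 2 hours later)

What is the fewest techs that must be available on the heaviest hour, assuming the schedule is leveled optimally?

8

Early-start (Item 1@1, Item 2@1, Item 3@1) gives peak 13: h1:13  h2:13  h3:0  h4:0.
Shift Item 2→3, Item 3→3.
Schedule Item 1@1, Item 2@3, Item 3@3: h1:5  h2:5  h3:8  h4:8 — peak 8.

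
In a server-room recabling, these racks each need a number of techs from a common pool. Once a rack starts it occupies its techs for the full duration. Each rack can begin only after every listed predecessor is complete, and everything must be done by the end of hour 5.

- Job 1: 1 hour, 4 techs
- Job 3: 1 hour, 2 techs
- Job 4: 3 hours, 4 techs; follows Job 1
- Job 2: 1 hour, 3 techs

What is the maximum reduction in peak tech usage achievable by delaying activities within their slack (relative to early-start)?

4

Early-start peak: h1:9  h2:4  h3:4  h4:4  h5:0 ⇒ 9.
Leveled (Job 1@1, Job 3@2, Job 4@3, Job 2@2): h1:4  h2:5  h3:4  h4:4  h5:4 ⇒ 5.
Reduction 9 − 5 = 4.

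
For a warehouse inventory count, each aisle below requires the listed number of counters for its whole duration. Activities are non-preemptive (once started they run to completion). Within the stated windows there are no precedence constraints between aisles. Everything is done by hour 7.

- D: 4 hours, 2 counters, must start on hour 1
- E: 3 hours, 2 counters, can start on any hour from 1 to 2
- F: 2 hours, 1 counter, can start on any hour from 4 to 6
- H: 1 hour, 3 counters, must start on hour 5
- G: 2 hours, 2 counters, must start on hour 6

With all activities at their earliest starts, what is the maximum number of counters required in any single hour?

4

Early-start schedule: D@1, E@1, F@4, H@5, G@6.
Load per hour: hour 1: 4, hour 2: 4, hour 3: 4, hour 4: 3, hour 5: 4, hour 6: 2, hour 7: 2.
Peak is 4.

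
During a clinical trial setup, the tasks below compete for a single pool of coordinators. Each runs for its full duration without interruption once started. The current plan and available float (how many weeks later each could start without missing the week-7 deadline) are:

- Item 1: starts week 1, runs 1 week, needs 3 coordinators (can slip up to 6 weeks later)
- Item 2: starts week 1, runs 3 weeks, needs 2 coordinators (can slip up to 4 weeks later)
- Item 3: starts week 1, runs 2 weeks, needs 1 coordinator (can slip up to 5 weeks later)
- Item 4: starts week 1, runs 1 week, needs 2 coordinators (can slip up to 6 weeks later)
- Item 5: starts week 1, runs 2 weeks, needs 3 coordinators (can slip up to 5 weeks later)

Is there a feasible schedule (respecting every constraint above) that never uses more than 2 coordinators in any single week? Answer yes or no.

no

Total coordinator-weeks = 19; over 7 weeks the average is 19/7 > 2, so some week must exceed 2.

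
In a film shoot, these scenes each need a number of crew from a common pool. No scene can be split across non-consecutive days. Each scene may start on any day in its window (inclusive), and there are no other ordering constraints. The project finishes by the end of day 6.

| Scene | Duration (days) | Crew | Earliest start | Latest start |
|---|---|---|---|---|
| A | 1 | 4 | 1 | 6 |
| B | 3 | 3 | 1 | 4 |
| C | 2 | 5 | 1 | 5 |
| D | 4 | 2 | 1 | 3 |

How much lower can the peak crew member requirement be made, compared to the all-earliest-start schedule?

Early-start peak: d1:14  d2:10  d3:5  d4:2  d5:0  d6:0 ⇒ 14.
Leveled (A@1, B@2, C@5, D@1): d1:6  d2:5  d3:5  d4:5  d5:5  d6:5 ⇒ 6.
Reduction 14 − 6 = 8.

8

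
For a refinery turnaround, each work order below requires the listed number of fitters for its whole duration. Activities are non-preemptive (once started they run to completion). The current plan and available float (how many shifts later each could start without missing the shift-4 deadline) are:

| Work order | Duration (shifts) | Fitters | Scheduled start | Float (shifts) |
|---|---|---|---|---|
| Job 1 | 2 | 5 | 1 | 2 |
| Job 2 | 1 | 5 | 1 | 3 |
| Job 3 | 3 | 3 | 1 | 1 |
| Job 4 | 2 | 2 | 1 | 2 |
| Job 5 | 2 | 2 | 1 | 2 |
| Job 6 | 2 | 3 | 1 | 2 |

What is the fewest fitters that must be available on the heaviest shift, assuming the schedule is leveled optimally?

Early-start (Job 1@1, Job 2@1, Job 3@1, Job 4@1, Job 5@1, Job 6@1) gives peak 20: s1:20  s2:15  s3:3  s4:0.
Shift Job 3→2, Job 4→2, Job 5→3, Job 6→3.
Schedule Job 1@1, Job 2@1, Job 3@2, Job 4@2, Job 5@3, Job 6@3: s1:10  s2:10  s3:10  s4:8 — peak 10.
Total fitter-shifts = 38 over 4 shifts ⇒ peak ≥ ⌈38/4⌉ = 10, so 10 is optimal.

10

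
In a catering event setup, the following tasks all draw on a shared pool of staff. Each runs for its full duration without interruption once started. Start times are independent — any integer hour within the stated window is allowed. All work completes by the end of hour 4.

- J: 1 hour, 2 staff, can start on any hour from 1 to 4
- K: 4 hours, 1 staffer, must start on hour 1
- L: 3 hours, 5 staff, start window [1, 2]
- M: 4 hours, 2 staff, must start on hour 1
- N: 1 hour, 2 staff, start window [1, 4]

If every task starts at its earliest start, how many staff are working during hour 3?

At early start, hour 3 has: K, L, M.
Demand: 1 + 5 + 2 = 8.

8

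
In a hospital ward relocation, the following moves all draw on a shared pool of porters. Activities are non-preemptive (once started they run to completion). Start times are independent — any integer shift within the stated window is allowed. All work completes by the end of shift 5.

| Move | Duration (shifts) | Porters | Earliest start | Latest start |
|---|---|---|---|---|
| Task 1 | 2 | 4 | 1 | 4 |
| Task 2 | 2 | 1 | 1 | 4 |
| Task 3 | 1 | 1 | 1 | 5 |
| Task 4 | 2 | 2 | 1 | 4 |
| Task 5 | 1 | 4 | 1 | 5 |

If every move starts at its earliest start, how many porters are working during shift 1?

At early start, shift 1 has: Task 1, Task 2, Task 3, Task 4, Task 5.
Demand: 4 + 1 + 1 + 2 + 4 = 12.

12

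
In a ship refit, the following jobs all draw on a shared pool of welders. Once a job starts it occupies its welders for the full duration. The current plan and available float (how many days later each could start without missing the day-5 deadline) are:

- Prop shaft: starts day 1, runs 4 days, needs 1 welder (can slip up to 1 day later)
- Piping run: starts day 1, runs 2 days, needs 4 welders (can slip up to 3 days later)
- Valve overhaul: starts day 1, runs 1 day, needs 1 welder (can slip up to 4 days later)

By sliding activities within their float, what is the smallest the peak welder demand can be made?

Early-start (Prop shaft@1, Piping run@1, Valve overhaul@1) gives peak 6: d1:6  d2:5  d3:1  d4:1  d5:0.
Shift Valve overhaul→3.
Schedule Prop shaft@1, Piping run@1, Valve overhaul@3: d1:5  d2:5  d3:2  d4:1  d5:0 — peak 5.

5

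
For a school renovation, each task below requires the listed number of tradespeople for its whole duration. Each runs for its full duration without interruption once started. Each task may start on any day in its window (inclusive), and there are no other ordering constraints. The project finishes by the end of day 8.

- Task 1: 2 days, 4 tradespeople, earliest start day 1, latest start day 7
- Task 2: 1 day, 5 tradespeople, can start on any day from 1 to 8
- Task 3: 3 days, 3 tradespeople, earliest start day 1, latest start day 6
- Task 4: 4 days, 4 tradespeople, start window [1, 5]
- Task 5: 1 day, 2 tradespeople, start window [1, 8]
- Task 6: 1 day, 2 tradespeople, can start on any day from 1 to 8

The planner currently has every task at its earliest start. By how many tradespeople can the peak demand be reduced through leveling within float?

Early-start peak: d1:20  d2:11  d3:7  d4:4  d5:0  d6:0  d7:0  d8:0 ⇒ 20.
Leveled (Task 1@1, Task 2@3, Task 3@4, Task 4@4, Task 5@1, Task 6@2): d1:6  d2:6  d3:5  d4:7  d5:7  d6:7  d7:4  d8:0 ⇒ 7.
Reduction 20 − 7 = 13.

13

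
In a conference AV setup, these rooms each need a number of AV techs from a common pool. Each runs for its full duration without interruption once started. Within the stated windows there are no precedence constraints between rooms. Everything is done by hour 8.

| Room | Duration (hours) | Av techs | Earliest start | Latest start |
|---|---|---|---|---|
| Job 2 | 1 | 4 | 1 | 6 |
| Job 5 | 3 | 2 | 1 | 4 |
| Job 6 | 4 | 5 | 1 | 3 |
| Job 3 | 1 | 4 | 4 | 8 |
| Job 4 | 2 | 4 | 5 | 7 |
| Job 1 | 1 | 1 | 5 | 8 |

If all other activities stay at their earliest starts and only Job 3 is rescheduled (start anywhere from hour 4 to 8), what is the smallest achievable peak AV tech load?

11

Job 3@4: h1:11  h2:7  h3:7  h4:9  h5:5  h6:4  h7:0  h8:0 → peak 11
Job 3@5: h1:11  h2:7  h3:7  h4:5  h5:9  h6:4  h7:0  h8:0 → peak 11
Job 3@6: h1:11  h2:7  h3:7  h4:5  h5:5  h6:8  h7:0  h8:0 → peak 11
Job 3@7: h1:11  h2:7  h3:7  h4:5  h5:5  h6:4  h7:4  h8:0 → peak 11
Job 3@8: h1:11  h2:7  h3:7  h4:5  h5:5  h6:4  h7:0  h8:4 → peak 11
Best is Job 3@4, peak 11.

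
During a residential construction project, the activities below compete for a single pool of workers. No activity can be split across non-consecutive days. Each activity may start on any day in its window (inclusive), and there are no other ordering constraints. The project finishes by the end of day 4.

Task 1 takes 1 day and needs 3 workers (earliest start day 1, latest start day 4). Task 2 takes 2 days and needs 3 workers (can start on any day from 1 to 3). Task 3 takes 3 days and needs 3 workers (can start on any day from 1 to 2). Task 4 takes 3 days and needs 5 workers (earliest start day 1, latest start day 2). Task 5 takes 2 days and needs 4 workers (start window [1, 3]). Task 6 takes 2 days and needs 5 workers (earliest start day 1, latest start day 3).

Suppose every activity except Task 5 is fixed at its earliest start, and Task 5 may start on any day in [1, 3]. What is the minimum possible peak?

19

Task 5@1: d1:23  d2:20  d3:8  d4:0 → peak 23
Task 5@2: d1:19  d2:20  d3:12  d4:0 → peak 20
Task 5@3: d1:19  d2:16  d3:12  d4:4 → peak 19
Best is Task 5@3, peak 19.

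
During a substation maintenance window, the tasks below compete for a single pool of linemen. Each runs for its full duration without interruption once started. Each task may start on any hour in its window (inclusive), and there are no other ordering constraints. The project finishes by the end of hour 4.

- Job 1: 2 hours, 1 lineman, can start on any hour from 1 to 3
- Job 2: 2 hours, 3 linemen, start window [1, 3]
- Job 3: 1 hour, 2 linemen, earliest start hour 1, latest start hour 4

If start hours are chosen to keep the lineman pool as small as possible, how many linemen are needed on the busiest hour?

3

Early-start (Job 1@1, Job 2@1, Job 3@1) gives peak 6: h1:6  h2:4  h3:0  h4:0.
Shift Job 2→3.
Schedule Job 1@1, Job 2@3, Job 3@1: h1:3  h2:1  h3:3  h4:3 — peak 3.
Total lineman-hours = 10 over 4 hours ⇒ peak ≥ ⌈10/4⌉ = 3, so 3 is optimal.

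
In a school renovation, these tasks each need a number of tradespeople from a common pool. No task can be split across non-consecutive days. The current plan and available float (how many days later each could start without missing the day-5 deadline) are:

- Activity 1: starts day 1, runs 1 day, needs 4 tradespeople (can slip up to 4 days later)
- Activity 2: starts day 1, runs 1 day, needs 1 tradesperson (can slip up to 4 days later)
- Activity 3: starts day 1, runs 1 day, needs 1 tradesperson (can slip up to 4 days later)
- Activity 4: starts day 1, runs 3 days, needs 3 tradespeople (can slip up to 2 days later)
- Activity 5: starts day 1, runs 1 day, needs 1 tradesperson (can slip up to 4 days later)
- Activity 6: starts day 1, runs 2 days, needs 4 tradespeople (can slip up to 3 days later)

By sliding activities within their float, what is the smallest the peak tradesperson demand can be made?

7

Early-start (Activity 1@1, Activity 2@1, Activity 3@1, Activity 4@1, Activity 5@1, Activity 6@1) gives peak 14: d1:14  d2:7  d3:3  d4:0  d5:0.
Shift Activity 4→2, Activity 6→2.
Schedule Activity 1@1, Activity 2@1, Activity 3@1, Activity 4@2, Activity 5@1, Activity 6@2: d1:7  d2:7  d3:7  d4:3  d5:0 — peak 7.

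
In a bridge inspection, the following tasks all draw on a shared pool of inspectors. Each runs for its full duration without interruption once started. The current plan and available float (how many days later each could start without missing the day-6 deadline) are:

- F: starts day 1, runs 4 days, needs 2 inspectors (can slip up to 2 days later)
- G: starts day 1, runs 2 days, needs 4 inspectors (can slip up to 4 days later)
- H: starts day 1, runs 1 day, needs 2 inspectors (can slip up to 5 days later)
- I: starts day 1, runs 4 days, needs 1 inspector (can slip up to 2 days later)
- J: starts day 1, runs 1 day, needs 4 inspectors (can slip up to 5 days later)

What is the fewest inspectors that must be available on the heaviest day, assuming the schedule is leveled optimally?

Early-start (F@1, G@1, H@1, I@1, J@1) gives peak 13: d1:13  d2:7  d3:3  d4:3  d5:0  d6:0.
Shift H→3, I→3, J→5.
Schedule F@1, G@1, H@3, I@3, J@5: d1:6  d2:6  d3:5  d4:3  d5:5  d6:1 — peak 6.

6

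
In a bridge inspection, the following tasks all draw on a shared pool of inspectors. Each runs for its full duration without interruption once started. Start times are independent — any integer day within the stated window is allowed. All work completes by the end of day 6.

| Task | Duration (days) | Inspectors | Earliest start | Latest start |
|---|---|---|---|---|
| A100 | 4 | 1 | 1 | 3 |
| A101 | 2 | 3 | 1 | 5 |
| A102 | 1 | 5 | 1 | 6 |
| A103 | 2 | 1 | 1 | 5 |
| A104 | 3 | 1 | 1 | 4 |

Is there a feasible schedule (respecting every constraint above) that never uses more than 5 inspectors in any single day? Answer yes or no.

yes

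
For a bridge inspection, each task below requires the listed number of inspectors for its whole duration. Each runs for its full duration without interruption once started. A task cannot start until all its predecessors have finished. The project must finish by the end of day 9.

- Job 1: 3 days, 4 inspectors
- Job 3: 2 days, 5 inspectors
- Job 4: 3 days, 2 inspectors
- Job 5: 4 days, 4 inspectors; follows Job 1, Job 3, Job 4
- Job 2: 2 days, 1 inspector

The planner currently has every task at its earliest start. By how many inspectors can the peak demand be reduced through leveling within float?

Early-start peak: d1:12  d2:12  d3:6  d4:4  d5:4  d6:4  d7:4  d8:0  d9:0 ⇒ 12.
Leveled (Job 1@1, Job 3@4, Job 4@1, Job 5@6, Job 2@4): d1:6  d2:6  d3:6  d4:6  d5:6  d6:4  d7:4  d8:4  d9:4 ⇒ 6.
Reduction 12 − 6 = 6.

6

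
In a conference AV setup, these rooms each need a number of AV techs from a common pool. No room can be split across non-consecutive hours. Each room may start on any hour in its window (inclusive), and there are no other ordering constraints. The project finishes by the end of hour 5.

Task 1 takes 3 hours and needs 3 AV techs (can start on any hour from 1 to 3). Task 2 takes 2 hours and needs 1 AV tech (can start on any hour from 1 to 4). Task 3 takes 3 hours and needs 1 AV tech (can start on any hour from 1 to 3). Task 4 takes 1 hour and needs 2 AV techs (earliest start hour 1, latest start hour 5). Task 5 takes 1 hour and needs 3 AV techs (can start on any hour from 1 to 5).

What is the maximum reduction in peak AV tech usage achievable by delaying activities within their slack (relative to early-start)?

Early-start peak: h1:10  h2:5  h3:4  h4:0  h5:0 ⇒ 10.
Leveled (Task 1@1, Task 2@1, Task 3@3, Task 4@4, Task 5@5): h1:4  h2:4  h3:4  h4:3  h5:4 ⇒ 4.
Reduction 10 − 4 = 6.

6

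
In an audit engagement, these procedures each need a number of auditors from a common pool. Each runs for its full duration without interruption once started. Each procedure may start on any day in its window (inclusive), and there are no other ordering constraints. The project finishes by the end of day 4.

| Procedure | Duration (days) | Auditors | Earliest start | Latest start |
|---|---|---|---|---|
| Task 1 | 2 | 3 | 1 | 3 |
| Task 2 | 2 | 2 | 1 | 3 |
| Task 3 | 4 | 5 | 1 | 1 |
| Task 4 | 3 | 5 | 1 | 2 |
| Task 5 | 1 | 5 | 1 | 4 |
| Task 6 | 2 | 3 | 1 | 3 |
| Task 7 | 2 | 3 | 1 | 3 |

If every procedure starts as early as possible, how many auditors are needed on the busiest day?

Early-start schedule: Task 1@1, Task 2@1, Task 3@1, Task 4@1, Task 5@1, Task 6@1, Task 7@1.
Load per day: day 1: 26, day 2: 21, day 3: 10, day 4: 5.
Peak is 26.

26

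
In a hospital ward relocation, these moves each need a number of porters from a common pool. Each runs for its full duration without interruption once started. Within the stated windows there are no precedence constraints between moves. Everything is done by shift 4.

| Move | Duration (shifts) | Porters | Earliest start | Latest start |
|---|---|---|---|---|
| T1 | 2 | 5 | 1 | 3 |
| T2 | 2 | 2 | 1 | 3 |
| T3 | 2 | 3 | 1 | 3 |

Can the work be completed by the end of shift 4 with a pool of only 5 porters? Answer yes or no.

Schedule T1@1, T2@3, T3@3: s1:5  s2:5  s3:5  s4:5 — peak 5 ≤ 5.

yes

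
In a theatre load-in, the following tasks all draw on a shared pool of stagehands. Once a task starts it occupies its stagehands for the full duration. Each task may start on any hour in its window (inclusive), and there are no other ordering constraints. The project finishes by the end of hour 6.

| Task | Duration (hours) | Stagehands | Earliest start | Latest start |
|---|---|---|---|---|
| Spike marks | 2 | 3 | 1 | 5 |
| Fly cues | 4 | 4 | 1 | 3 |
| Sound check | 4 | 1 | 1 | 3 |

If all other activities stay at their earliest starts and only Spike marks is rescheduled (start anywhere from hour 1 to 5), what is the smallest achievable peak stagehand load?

Spike marks@1: h1:8  h2:8  h3:5  h4:5  h5:0  h6:0 → peak 8
Spike marks@2: h1:5  h2:8  h3:8  h4:5  h5:0  h6:0 → peak 8
Spike marks@3: h1:5  h2:5  h3:8  h4:8  h5:0  h6:0 → peak 8
Spike marks@4: h1:5  h2:5  h3:5  h4:8  h5:3  h6:0 → peak 8
Spike marks@5: h1:5  h2:5  h3:5  h4:5  h5:3  h6:3 → peak 5
Best is Spike marks@5, peak 5.

5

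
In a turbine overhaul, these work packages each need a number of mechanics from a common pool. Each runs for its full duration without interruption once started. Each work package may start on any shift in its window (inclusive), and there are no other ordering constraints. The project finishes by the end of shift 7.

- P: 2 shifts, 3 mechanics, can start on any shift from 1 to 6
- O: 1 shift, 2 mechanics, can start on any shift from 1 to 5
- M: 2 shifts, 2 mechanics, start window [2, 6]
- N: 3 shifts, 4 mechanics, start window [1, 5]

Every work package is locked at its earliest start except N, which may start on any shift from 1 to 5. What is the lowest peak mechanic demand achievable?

5

N@1: s1:9  s2:9  s3:6  s4:0  s5:0  s6:0  s7:0 → peak 9
N@2: s1:5  s2:9  s3:6  s4:4  s5:0  s6:0  s7:0 → peak 9
N@3: s1:5  s2:5  s3:6  s4:4  s5:4  s6:0  s7:0 → peak 6
N@4: s1:5  s2:5  s3:2  s4:4  s5:4  s6:4  s7:0 → peak 5
N@5: s1:5  s2:5  s3:2  s4:0  s5:4  s6:4  s7:4 → peak 5
Best is N@4, peak 5.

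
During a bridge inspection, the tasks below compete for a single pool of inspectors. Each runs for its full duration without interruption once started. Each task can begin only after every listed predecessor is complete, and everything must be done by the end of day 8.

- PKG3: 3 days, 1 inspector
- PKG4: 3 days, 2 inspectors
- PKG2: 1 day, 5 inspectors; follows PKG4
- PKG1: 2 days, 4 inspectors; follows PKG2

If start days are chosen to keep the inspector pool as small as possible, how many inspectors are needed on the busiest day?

5

Schedule PKG3@1, PKG4@1, PKG2@4, PKG1@5: d1:3  d2:3  d3:3  d4:5  d5:4  d6:4  d7:0  d8:0 — peak 5.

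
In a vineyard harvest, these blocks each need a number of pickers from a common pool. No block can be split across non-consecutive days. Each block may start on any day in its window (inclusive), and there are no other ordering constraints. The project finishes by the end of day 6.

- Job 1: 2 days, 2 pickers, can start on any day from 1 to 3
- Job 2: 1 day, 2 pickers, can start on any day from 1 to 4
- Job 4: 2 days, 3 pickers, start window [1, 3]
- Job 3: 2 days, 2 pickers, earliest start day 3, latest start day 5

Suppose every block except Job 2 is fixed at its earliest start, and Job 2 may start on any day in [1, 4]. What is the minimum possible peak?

5

Job 2@1: d1:7  d2:5  d3:2  d4:2  d5:0  d6:0 → peak 7
Job 2@2: d1:5  d2:7  d3:2  d4:2  d5:0  d6:0 → peak 7
Job 2@3: d1:5  d2:5  d3:4  d4:2  d5:0  d6:0 → peak 5
Job 2@4: d1:5  d2:5  d3:2  d4:4  d5:0  d6:0 → peak 5
Best is Job 2@3, peak 5.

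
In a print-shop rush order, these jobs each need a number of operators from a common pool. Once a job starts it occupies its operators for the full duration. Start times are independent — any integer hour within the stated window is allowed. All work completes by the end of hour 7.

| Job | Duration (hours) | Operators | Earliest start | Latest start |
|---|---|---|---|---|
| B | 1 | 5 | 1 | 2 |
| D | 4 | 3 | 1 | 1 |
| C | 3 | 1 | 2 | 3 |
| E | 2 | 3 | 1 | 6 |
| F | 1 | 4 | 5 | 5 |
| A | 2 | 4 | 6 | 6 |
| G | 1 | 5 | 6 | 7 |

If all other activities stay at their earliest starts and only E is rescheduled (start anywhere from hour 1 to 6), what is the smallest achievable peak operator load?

9

E@1: h1:11  h2:7  h3:4  h4:4  h5:4  h6:9  h7:4 → peak 11
E@2: h1:8  h2:7  h3:7  h4:4  h5:4  h6:9  h7:4 → peak 9
E@3: h1:8  h2:4  h3:7  h4:7  h5:4  h6:9  h7:4 → peak 9
E@4: h1:8  h2:4  h3:4  h4:7  h5:7  h6:9  h7:4 → peak 9
E@5: h1:8  h2:4  h3:4  h4:4  h5:7  h6:12  h7:4 → peak 12
E@6: h1:8  h2:4  h3:4  h4:4  h5:4  h6:12  h7:7 → peak 12
Best is E@2, peak 9.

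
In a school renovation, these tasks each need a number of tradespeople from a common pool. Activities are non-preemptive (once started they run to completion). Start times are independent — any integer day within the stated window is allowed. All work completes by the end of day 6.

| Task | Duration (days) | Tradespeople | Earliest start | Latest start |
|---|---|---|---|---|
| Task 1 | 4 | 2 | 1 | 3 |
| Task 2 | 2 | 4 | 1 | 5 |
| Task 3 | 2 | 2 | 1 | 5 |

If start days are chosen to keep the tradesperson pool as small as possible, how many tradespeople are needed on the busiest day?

4

Early-start (Task 1@1, Task 2@1, Task 3@1) gives peak 8: d1:8  d2:8  d3:2  d4:2  d5:0  d6:0.
Shift Task 2→5.
Schedule Task 1@1, Task 2@5, Task 3@1: d1:4  d2:4  d3:2  d4:2  d5:4  d6:4 — peak 4.
Total tradesperson-days = 20 over 6 days ⇒ peak ≥ ⌈20/6⌉ = 4, so 4 is optimal.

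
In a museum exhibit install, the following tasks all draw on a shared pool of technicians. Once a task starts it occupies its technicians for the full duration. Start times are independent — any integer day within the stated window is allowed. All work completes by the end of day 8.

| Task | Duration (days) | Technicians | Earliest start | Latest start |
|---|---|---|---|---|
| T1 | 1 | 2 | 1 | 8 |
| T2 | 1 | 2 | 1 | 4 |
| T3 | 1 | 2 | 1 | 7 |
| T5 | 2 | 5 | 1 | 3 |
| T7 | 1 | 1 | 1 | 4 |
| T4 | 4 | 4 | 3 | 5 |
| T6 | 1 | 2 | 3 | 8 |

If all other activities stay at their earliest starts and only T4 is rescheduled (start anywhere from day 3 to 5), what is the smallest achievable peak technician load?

T4@3: d1:12  d2:5  d3:6  d4:4  d5:4  d6:4  d7:0  d8:0 → peak 12
T4@4: d1:12  d2:5  d3:2  d4:4  d5:4  d6:4  d7:4  d8:0 → peak 12
T4@5: d1:12  d2:5  d3:2  d4:0  d5:4  d6:4  d7:4  d8:4 → peak 12
Best is T4@3, peak 12.

12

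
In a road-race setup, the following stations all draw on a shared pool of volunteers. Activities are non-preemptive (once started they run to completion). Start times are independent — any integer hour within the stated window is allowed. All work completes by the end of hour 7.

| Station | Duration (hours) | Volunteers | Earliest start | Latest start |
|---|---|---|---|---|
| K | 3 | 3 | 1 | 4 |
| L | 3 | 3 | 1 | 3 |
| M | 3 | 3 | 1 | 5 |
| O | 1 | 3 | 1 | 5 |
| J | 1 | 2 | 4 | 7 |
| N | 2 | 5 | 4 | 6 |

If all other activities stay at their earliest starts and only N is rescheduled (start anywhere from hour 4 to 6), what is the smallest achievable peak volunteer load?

N@4: h1:12  h2:9  h3:9  h4:7  h5:5  h6:0  h7:0 → peak 12
N@5: h1:12  h2:9  h3:9  h4:2  h5:5  h6:5  h7:0 → peak 12
N@6: h1:12  h2:9  h3:9  h4:2  h5:0  h6:5  h7:5 → peak 12
Best is N@4, peak 12.

12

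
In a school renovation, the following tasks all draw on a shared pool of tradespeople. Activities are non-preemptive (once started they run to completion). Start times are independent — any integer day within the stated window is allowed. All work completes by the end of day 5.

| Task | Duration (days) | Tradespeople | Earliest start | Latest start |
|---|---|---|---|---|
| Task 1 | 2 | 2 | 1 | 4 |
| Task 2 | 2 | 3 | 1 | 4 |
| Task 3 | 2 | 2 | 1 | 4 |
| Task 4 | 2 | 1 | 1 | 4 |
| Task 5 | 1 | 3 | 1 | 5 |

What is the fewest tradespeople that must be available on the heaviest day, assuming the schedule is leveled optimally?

Early-start (Task 1@1, Task 2@1, Task 3@1, Task 4@1, Task 5@1) gives peak 11: d1:11  d2:8  d3:0  d4:0  d5:0.
Shift Task 2→3, Task 4→3, Task 5→5.
Schedule Task 1@1, Task 2@3, Task 3@1, Task 4@3, Task 5@5: d1:4  d2:4  d3:4  d4:4  d5:3 — peak 4.
Total tradesperson-days = 19 over 5 days ⇒ peak ≥ ⌈19/5⌉ = 4, so 4 is optimal.

4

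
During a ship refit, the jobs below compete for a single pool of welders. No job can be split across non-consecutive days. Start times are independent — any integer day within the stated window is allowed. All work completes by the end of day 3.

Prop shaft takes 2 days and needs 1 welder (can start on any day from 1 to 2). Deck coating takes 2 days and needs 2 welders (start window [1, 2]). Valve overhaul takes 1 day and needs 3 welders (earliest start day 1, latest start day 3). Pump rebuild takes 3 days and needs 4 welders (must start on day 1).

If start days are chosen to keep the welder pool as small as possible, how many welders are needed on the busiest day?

Early-start (Prop shaft@1, Deck coating@1, Valve overhaul@1, Pump rebuild@1) gives peak 10: d1:10  d2:7  d3:4.
Shift Valve overhaul→3.
Schedule Prop shaft@1, Deck coating@1, Valve overhaul@3, Pump rebuild@1: d1:7  d2:7  d3:7 — peak 7.
Total welder-days = 21 over 3 days ⇒ peak ≥ ⌈21/3⌉ = 7, so 7 is optimal.

7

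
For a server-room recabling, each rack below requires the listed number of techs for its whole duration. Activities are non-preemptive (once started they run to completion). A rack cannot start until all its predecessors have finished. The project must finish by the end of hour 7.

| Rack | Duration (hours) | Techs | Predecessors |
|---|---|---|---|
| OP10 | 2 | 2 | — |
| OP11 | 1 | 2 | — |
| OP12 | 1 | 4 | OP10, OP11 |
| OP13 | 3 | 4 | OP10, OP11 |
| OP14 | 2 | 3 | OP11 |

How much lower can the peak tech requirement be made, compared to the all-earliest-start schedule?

6

Early-start peak: h1:4  h2:5  h3:11  h4:4  h5:4  h6:0  h7:0 ⇒ 11.
Leveled (OP10@1, OP11@1, OP12@4, OP13@5, OP14@2): h1:4  h2:5  h3:3  h4:4  h5:4  h6:4  h7:4 ⇒ 5.
Reduction 11 − 5 = 6.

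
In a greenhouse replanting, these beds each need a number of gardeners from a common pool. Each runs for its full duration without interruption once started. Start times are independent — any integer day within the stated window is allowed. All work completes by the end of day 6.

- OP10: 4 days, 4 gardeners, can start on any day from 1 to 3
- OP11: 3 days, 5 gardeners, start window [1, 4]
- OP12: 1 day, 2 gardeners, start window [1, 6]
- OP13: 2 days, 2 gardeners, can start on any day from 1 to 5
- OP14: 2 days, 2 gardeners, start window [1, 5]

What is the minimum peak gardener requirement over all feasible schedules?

Early-start (OP10@1, OP11@1, OP12@1, OP13@1, OP14@1) gives peak 15: d1:15  d2:13  d3:9  d4:4  d5:0  d6:0.
Shift OP12→4, OP13→4, OP14→5.
Schedule OP10@1, OP11@1, OP12@4, OP13@4, OP14@5: d1:9  d2:9  d3:9  d4:8  d5:4  d6:2 — peak 9.

9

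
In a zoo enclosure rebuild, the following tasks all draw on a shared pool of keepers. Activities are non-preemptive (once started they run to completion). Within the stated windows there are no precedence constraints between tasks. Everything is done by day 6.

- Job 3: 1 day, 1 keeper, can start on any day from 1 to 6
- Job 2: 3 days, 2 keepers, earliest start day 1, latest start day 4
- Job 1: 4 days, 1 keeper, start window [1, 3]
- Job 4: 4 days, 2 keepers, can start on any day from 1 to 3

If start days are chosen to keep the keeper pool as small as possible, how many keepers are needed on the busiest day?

Early-start (Job 3@1, Job 2@1, Job 1@1, Job 4@1) gives peak 6: d1:6  d2:5  d3:5  d4:3  d5:0  d6:0.
Shift Job 4→2.
Schedule Job 3@1, Job 2@1, Job 1@1, Job 4@2: d1:4  d2:5  d3:5  d4:3  d5:2  d6:0 — peak 5.

5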